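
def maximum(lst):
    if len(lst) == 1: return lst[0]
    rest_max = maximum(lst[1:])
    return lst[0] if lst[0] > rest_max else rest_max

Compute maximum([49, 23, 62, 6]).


maximum([49, 23, 62, 6]): compare 49 with maximum([23, 62, 6])
maximum([23, 62, 6]): compare 23 with maximum([62, 6])
maximum([62, 6]): compare 62 with maximum([6])
maximum([6]) = 6  (base case)
Compare 62 with 6 -> 62
Compare 23 with 62 -> 62
Compare 49 with 62 -> 62

62


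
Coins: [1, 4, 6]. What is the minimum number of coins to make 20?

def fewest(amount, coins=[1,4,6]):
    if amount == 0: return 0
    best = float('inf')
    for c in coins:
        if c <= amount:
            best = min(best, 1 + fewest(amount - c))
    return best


Building up with DP:
fewest(0) = 0
fewest(1) = min(1+fewest(0)=1+0=1) = 1
fewest(2) = min(1+fewest(1)=1+1=2) = 2
fewest(3) = min(1+fewest(2)=1+2=3) = 3
fewest(4) = min(1+fewest(3)=1+3=4, 1+fewest(0)=1+0=1) = 1
fewest(5) = min(1+fewest(4)=1+1=2, 1+fewest(1)=1+1=2) = 2
fewest(6) = min(1+fewest(5)=1+2=3, 1+fewest(2)=1+2=3, 1+fewest(0)=1+0=1) = 1
fewest(7) = min(1+fewest(6)=1+1=2, 1+fewest(3)=1+3=4, 1+fewest(1)=1+1=2) = 2
fewest(8) = min(1+fewest(7)=1+2=3, 1+fewest(4)=1+1=2, 1+fewest(2)=1+2=3) = 2
fewest(9) = min(1+fewest(8)=1+2=3, 1+fewest(5)=1+2=3, 1+fewest(3)=1+3=4) = 3
fewest(10) = min(1+fewest(9)=1+3=4, 1+fewest(6)=1+1=2, 1+fewest(4)=1+1=2) = 2
fewest(11) = min(1+fewest(10)=1+2=3, 1+fewest(7)=1+2=3, 1+fewest(5)=1+2=3) = 3
fewest(12) = min(1+fewest(11)=1+3=4, 1+fewest(8)=1+2=3, 1+fewest(6)=1+1=2) = 2
fewest(13) = min(1+fewest(12)=1+2=3, 1+fewest(9)=1+3=4, 1+fewest(7)=1+2=3) = 3
fewest(14) = min(1+fewest(13)=1+3=4, 1+fewest(10)=1+2=3, 1+fewest(8)=1+2=3) = 3
fewest(15) = min(1+fewest(14)=1+3=4, 1+fewest(11)=1+3=4, 1+fewest(9)=1+3=4) = 4
fewest(16) = min(1+fewest(15)=1+4=5, 1+fewest(12)=1+2=3, 1+fewest(10)=1+2=3) = 3
fewest(17) = min(1+fewest(16)=1+3=4, 1+fewest(13)=1+3=4, 1+fewest(11)=1+3=4) = 4
fewest(18) = min(1+fewest(17)=1+4=5, 1+fewest(14)=1+3=4, 1+fewest(12)=1+2=3) = 3
fewest(19) = min(1+fewest(18)=1+3=4, 1+fewest(15)=1+4=5, 1+fewest(13)=1+3=4) = 4
fewest(20) = min(1+fewest(19)=1+4=5, 1+fewest(16)=1+3=4, 1+fewest(14)=1+3=4) = 4

4


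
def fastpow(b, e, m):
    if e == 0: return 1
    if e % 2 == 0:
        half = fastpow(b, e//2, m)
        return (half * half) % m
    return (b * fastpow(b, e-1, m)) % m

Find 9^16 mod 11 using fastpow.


fastpow(9, 16, 11): e is even, compute fastpow(9, 8, 11)
  fastpow(9, 8, 11): e is even, compute fastpow(9, 4, 11)
    fastpow(9, 4, 11): e is even, compute fastpow(9, 2, 11)
      fastpow(9, 2, 11): e is even, compute fastpow(9, 1, 11)
        fastpow(9, 1, 11): e is odd, compute fastpow(9, 0, 11)
          fastpow(9, 0, 11) = 1
        (9 * 1) % 11 = 9
      half=9, (9*9) % 11 = 4
    half=4, (4*4) % 11 = 5
  half=5, (5*5) % 11 = 3
half=3, (3*3) % 11 = 9

9


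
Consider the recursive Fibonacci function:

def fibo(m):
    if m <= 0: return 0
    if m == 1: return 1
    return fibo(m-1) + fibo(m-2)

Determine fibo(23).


Computing fibo(23) bottom-up:
fibo(0) = 0
fibo(1) = 1
fibo(2) = fibo(1) + fibo(0) = 1 + 0 = 1
fibo(3) = fibo(2) + fibo(1) = 1 + 1 = 2
fibo(4) = fibo(3) + fibo(2) = 2 + 1 = 3
fibo(5) = fibo(4) + fibo(3) = 3 + 2 = 5
fibo(6) = fibo(5) + fibo(4) = 5 + 3 = 8
fibo(7) = fibo(6) + fibo(5) = 8 + 5 = 13
fibo(8) = fibo(7) + fibo(6) = 13 + 8 = 21
fibo(9) = fibo(8) + fibo(7) = 21 + 13 = 34
fibo(10) = fibo(9) + fibo(8) = 34 + 21 = 55
fibo(11) = fibo(10) + fibo(9) = 55 + 34 = 89
fibo(12) = fibo(11) + fibo(10) = 89 + 55 = 144
fibo(13) = fibo(12) + fibo(11) = 144 + 89 = 233
fibo(14) = fibo(13) + fibo(12) = 233 + 144 = 377
fibo(15) = fibo(14) + fibo(13) = 377 + 233 = 610
fibo(16) = fibo(15) + fibo(14) = 610 + 377 = 987
fibo(17) = fibo(16) + fibo(15) = 987 + 610 = 1597
fibo(18) = fibo(17) + fibo(16) = 1597 + 987 = 2584
fibo(19) = fibo(18) + fibo(17) = 2584 + 1597 = 4181
fibo(20) = fibo(19) + fibo(18) = 4181 + 2584 = 6765
fibo(21) = fibo(20) + fibo(19) = 6765 + 4181 = 10946
fibo(22) = fibo(21) + fibo(20) = 10946 + 6765 = 17711
fibo(23) = fibo(22) + fibo(21) = 17711 + 10946 = 28657

28657


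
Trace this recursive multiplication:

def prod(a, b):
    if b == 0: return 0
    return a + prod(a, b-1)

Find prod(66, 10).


prod(66, 10) = 66 + prod(66, 9)
prod(66, 9) = 66 + prod(66, 8)
prod(66, 8) = 66 + prod(66, 7)
prod(66, 7) = 66 + prod(66, 6)
prod(66, 6) = 66 + prod(66, 5)
prod(66, 5) = 66 + prod(66, 4)
prod(66, 4) = 66 + prod(66, 3)
prod(66, 3) = 66 + prod(66, 2)
prod(66, 2) = 66 + prod(66, 1)
prod(66, 1) = 66 + prod(66, 0)
prod(66, 0) = 0  (base case)
Total: 66 + 66 + 66 + 66 + 66 + 66 + 66 + 66 + 66 + 66 + 0 = 660

660


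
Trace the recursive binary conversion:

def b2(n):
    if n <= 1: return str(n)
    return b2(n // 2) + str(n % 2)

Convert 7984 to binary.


b2(7984) = b2(3992) + '0'
b2(3992) = b2(1996) + '0'
b2(1996) = b2(998) + '0'
b2(998) = b2(499) + '0'
b2(499) = b2(249) + '1'
b2(249) = b2(124) + '1'
b2(124) = b2(62) + '0'
b2(62) = b2(31) + '0'
b2(31) = b2(15) + '1'
b2(15) = b2(7) + '1'
b2(7) = b2(3) + '1'
b2(3) = b2(1) + '1'
b2(1) = '1'  (base case)
Concatenating: '1' + '1' + '1' + '1' + '1' + '0' + '0' + '1' + '1' + '0' + '0' + '0' + '0' = '1111100110000'

1111100110000


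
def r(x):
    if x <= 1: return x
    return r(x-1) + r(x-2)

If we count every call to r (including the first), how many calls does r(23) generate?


Let C(n) = total calls for r(n)
C(0) = 1, C(1) = 1
C(2) = 1 + C(1) + C(0) = 1 + 1 + 1 = 3
C(3) = 1 + C(2) + C(1) = 1 + 3 + 1 = 5
C(4) = 1 + C(3) + C(2) = 1 + 5 + 3 = 9
C(5) = 1 + C(4) + C(3) = 1 + 9 + 5 = 15
C(6) = 1 + C(5) + C(4) = 1 + 15 + 9 = 25
C(7) = 1 + C(6) + C(5) = 1 + 25 + 15 = 41
C(8) = 1 + C(7) + C(6) = 1 + 41 + 25 = 67
C(9) = 1 + C(8) + C(7) = 1 + 67 + 41 = 109
C(10) = 1 + C(9) + C(8) = 1 + 109 + 67 = 177
C(11) = 1 + C(10) + C(9) = 1 + 177 + 109 = 287
C(12) = 1 + C(11) + C(10) = 1 + 287 + 177 = 465
C(13) = 1 + C(12) + C(11) = 1 + 465 + 287 = 753
C(14) = 1 + C(13) + C(12) = 1 + 753 + 465 = 1219
C(15) = 1 + C(14) + C(13) = 1 + 1219 + 753 = 1973
C(16) = 1 + C(15) + C(14) = 1 + 1973 + 1219 = 3193
C(17) = 1 + C(16) + C(15) = 1 + 3193 + 1973 = 5167
C(18) = 1 + C(17) + C(16) = 1 + 5167 + 3193 = 8361
C(19) = 1 + C(18) + C(17) = 1 + 8361 + 5167 = 13529
C(20) = 1 + C(19) + C(18) = 1 + 13529 + 8361 = 21891
C(21) = 1 + C(20) + C(19) = 1 + 21891 + 13529 = 35421
C(22) = 1 + C(21) + C(20) = 1 + 35421 + 21891 = 57313
C(23) = 1 + C(22) + C(21) = 1 + 57313 + 35421 = 92735

92735


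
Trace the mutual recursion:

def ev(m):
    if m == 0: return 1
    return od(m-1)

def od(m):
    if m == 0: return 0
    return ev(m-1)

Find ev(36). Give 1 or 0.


ev(36) = od(35)
od(35) = ev(34)
ev(34) = od(33)
od(33) = ev(32)
ev(32) = od(31)
od(31) = ev(30)
ev(30) = od(29)
od(29) = ev(28)
ev(28) = od(27)
od(27) = ev(26)
ev(26) = od(25)
od(25) = ev(24)
ev(24) = od(23)
od(23) = ev(22)
ev(22) = od(21)
od(21) = ev(20)
ev(20) = od(19)
od(19) = ev(18)
ev(18) = od(17)
od(17) = ev(16)
ev(16) = od(15)
od(15) = ev(14)
ev(14) = od(13)
od(13) = ev(12)
ev(12) = od(11)
od(11) = ev(10)
ev(10) = od(9)
od(9) = ev(8)
ev(8) = od(7)
od(7) = ev(6)
ev(6) = od(5)
od(5) = ev(4)
ev(4) = od(3)
od(3) = ev(2)
ev(2) = od(1)
od(1) = ev(0)
ev(0) = 1  (base case)
Result: 1

1


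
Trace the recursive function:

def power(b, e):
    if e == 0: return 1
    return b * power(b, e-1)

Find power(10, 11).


power(10, 11)
= 10 * power(10, 10)
= 10 * 10 * power(10, 9)
= 10 * 10 * 10 * power(10, 8)
= 10 * 10 * 10 * 10 * power(10, 7)
= 10 * 10 * 10 * 10 * 10 * power(10, 6)
= 10 * 10 * 10 * 10 * 10 * 10 * power(10, 5)
= 10 * 10 * 10 * 10 * 10 * 10 * 10 * power(10, 4)
= 10 * 10 * 10 * 10 * 10 * 10 * 10 * 10 * power(10, 3)
= 10 * 10 * 10 * 10 * 10 * 10 * 10 * 10 * 10 * power(10, 2)
= 10 * 10 * 10 * 10 * 10 * 10 * 10 * 10 * 10 * 10 * power(10, 1)
= 10 * 10 * 10 * 10 * 10 * 10 * 10 * 10 * 10 * 10 * 10 * power(10, 0)
= 10 * 10 * 10 * 10 * 10 * 10 * 10 * 10 * 10 * 10 * 10 * 1
= 100000000000

100000000000


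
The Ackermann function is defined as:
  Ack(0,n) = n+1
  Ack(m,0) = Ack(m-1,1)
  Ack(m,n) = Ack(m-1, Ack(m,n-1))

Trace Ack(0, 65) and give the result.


Ack(0, 65) = 66
Result: Ack(0, 65) = 66

66


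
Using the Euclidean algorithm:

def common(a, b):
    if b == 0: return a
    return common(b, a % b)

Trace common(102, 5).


common(102, 5) = common(5, 2)
common(5, 2) = common(2, 1)
common(2, 1) = common(1, 0)
common(1, 0) = 1  (base case)

1


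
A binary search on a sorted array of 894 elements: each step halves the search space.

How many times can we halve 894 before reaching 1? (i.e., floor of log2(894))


894 / 2 = 447
447 / 2 = 223
223 / 2 = 111
111 / 2 = 55
55 / 2 = 27
27 / 2 = 13
13 / 2 = 6
6 / 2 = 3
3 / 2 = 1
Reached 1 after 9 halvings

9


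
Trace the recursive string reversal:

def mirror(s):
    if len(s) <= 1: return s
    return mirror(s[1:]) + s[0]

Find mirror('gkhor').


mirror('gkhor') = mirror('khor') + 'g'
mirror('khor') = mirror('hor') + 'k'
mirror('hor') = mirror('or') + 'h'
mirror('or') = mirror('r') + 'o'
mirror('r') = 'r'  (base case)
Concatenating: 'r' + 'o' + 'h' + 'k' + 'g' = 'rohkg'

rohkg


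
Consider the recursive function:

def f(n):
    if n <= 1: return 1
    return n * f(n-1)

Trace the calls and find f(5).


f(5)
= 5 * f(4)
= 5 * 4 * f(3)
= 5 * 4 * 3 * f(2)
= 5 * 4 * 3 * 2 * f(1)
= 5 * 4 * 3 * 2 * 1
= 120

120


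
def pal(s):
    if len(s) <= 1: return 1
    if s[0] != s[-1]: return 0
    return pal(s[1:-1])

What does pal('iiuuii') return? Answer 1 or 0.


pal('iiuuii'): s[0]='i' == s[-1]='i' -> check pal('iuui')
pal('iuui'): s[0]='i' == s[-1]='i' -> check pal('uu')
pal('uu'): s[0]='u' == s[-1]='u' -> check pal('')
pal(''): len <= 1 -> return 1  (base case)
Result: 1 (palindrome)

1


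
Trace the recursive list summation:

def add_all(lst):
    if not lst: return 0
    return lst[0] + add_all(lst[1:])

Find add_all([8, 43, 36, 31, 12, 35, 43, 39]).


add_all([8, 43, 36, 31, 12, 35, 43, 39]) = 8 + add_all([43, 36, 31, 12, 35, 43, 39])
add_all([43, 36, 31, 12, 35, 43, 39]) = 43 + add_all([36, 31, 12, 35, 43, 39])
add_all([36, 31, 12, 35, 43, 39]) = 36 + add_all([31, 12, 35, 43, 39])
add_all([31, 12, 35, 43, 39]) = 31 + add_all([12, 35, 43, 39])
add_all([12, 35, 43, 39]) = 12 + add_all([35, 43, 39])
add_all([35, 43, 39]) = 35 + add_all([43, 39])
add_all([43, 39]) = 43 + add_all([39])
add_all([39]) = 39 + add_all([])
add_all([]) = 0  (base case)
Total: 8 + 43 + 36 + 31 + 12 + 35 + 43 + 39 + 0 = 247

247


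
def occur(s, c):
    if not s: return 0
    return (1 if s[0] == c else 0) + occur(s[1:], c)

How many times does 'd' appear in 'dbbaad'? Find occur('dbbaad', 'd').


s[0]='d' == 'd' -> 1
s[0]='b' != 'd' -> 0
s[0]='b' != 'd' -> 0
s[0]='a' != 'd' -> 0
s[0]='a' != 'd' -> 0
s[0]='d' == 'd' -> 1
Sum: 1 + 0 + 0 + 0 + 0 + 1 = 2

2


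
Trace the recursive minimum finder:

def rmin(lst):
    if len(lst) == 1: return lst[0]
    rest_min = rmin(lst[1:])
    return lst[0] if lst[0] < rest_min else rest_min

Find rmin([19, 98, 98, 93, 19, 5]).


rmin([19, 98, 98, 93, 19, 5]): compare 19 with rmin([98, 98, 93, 19, 5])
rmin([98, 98, 93, 19, 5]): compare 98 with rmin([98, 93, 19, 5])
rmin([98, 93, 19, 5]): compare 98 with rmin([93, 19, 5])
rmin([93, 19, 5]): compare 93 with rmin([19, 5])
rmin([19, 5]): compare 19 with rmin([5])
rmin([5]) = 5  (base case)
Compare 19 with 5 -> 5
Compare 93 with 5 -> 5
Compare 98 with 5 -> 5
Compare 98 with 5 -> 5
Compare 19 with 5 -> 5

5


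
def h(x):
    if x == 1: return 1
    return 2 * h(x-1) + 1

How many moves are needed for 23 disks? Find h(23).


h(23) = 2 * h(22) + 1
h(22) = 2 * h(21) + 1
h(21) = 2 * h(20) + 1
h(20) = 2 * h(19) + 1
h(19) = 2 * h(18) + 1
h(18) = 2 * h(17) + 1
h(17) = 2 * h(16) + 1
h(16) = 2 * h(15) + 1
h(15) = 2 * h(14) + 1
h(14) = 2 * h(13) + 1
h(13) = 2 * h(12) + 1
h(12) = 2 * h(11) + 1
h(11) = 2 * h(10) + 1
h(10) = 2 * h(9) + 1
h(9) = 2 * h(8) + 1
h(8) = 2 * h(7) + 1
h(7) = 2 * h(6) + 1
h(6) = 2 * h(5) + 1
h(5) = 2 * h(4) + 1
h(4) = 2 * h(3) + 1
h(3) = 2 * h(2) + 1
h(2) = 2 * h(1) + 1
h(1) = 1  (base case)
h(2) = 2 * 1 + 1 = 3
h(3) = 2 * 3 + 1 = 7
h(4) = 2 * 7 + 1 = 15
h(5) = 2 * 15 + 1 = 31
h(6) = 2 * 31 + 1 = 63
h(7) = 2 * 63 + 1 = 127
h(8) = 2 * 127 + 1 = 255
h(9) = 2 * 255 + 1 = 511
h(10) = 2 * 511 + 1 = 1023
h(11) = 2 * 1023 + 1 = 2047
h(12) = 2 * 2047 + 1 = 4095
h(13) = 2 * 4095 + 1 = 8191
h(14) = 2 * 8191 + 1 = 16383
h(15) = 2 * 16383 + 1 = 32767
h(16) = 2 * 32767 + 1 = 65535
h(17) = 2 * 65535 + 1 = 131071
h(18) = 2 * 131071 + 1 = 262143
h(19) = 2 * 262143 + 1 = 524287
h(20) = 2 * 524287 + 1 = 1048575
h(21) = 2 * 1048575 + 1 = 2097151
h(22) = 2 * 2097151 + 1 = 4194303
h(23) = 2 * 4194303 + 1 = 8388607

8388607


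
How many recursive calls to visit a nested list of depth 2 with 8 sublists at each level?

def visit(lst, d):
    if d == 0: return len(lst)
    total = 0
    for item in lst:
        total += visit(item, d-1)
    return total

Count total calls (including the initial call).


At depth 0 (root): 1 call
At depth 1: each of 1 parents calls visit on 8 children = 8 calls
At depth 2: each of 8 parents calls visit on 8 children = 64 calls
Total: 1 + 8 + 64 = 73

73


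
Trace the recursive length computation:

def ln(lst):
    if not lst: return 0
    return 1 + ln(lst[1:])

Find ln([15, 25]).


ln([15, 25]) = 1 + ln([25])
ln([25]) = 1 + ln([])
ln([]) = 0  (base case)
Unwinding: 1 + 1 + 0 = 2

2


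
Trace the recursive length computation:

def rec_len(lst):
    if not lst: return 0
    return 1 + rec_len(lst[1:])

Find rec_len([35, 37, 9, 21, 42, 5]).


rec_len([35, 37, 9, 21, 42, 5]) = 1 + rec_len([37, 9, 21, 42, 5])
rec_len([37, 9, 21, 42, 5]) = 1 + rec_len([9, 21, 42, 5])
rec_len([9, 21, 42, 5]) = 1 + rec_len([21, 42, 5])
rec_len([21, 42, 5]) = 1 + rec_len([42, 5])
rec_len([42, 5]) = 1 + rec_len([5])
rec_len([5]) = 1 + rec_len([])
rec_len([]) = 0  (base case)
Unwinding: 1 + 1 + 1 + 1 + 1 + 1 + 0 = 6

6


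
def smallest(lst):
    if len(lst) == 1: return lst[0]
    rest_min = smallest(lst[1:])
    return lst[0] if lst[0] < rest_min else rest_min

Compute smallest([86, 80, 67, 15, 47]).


smallest([86, 80, 67, 15, 47]): compare 86 with smallest([80, 67, 15, 47])
smallest([80, 67, 15, 47]): compare 80 with smallest([67, 15, 47])
smallest([67, 15, 47]): compare 67 with smallest([15, 47])
smallest([15, 47]): compare 15 with smallest([47])
smallest([47]) = 47  (base case)
Compare 15 with 47 -> 15
Compare 67 with 15 -> 15
Compare 80 with 15 -> 15
Compare 86 with 15 -> 15

15


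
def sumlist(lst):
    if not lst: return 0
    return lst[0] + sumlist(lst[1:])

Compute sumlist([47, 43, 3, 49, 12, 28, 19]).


sumlist([47, 43, 3, 49, 12, 28, 19]) = 47 + sumlist([43, 3, 49, 12, 28, 19])
sumlist([43, 3, 49, 12, 28, 19]) = 43 + sumlist([3, 49, 12, 28, 19])
sumlist([3, 49, 12, 28, 19]) = 3 + sumlist([49, 12, 28, 19])
sumlist([49, 12, 28, 19]) = 49 + sumlist([12, 28, 19])
sumlist([12, 28, 19]) = 12 + sumlist([28, 19])
sumlist([28, 19]) = 28 + sumlist([19])
sumlist([19]) = 19 + sumlist([])
sumlist([]) = 0  (base case)
Total: 47 + 43 + 3 + 49 + 12 + 28 + 19 + 0 = 201

201


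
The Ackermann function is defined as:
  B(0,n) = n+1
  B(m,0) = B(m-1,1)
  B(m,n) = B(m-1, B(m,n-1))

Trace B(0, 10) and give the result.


B(0, 10) = 11
Result: B(0, 10) = 11

11


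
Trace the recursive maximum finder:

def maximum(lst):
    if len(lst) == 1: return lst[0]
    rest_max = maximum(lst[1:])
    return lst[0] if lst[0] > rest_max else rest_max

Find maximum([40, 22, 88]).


maximum([40, 22, 88]): compare 40 with maximum([22, 88])
maximum([22, 88]): compare 22 with maximum([88])
maximum([88]) = 88  (base case)
Compare 22 with 88 -> 88
Compare 40 with 88 -> 88

88


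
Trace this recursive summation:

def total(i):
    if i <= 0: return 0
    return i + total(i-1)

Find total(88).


total(88)
= 88 + 87 + 86 + 85 + 84 + 83 + 82 + 81 + 80 + 79 + 78 + 77 + 76 + 75 + 74 + 73 + 72 + 71 + 70 + 69 + 68 + 67 + 66 + 65 + 64 + 63 + 62 + 61 + 60 + 59 + 58 + 57 + 56 + 55 + 54 + 53 + 52 + 51 + 50 + 49 + 48 + 47 + 46 + 45 + 44 + 43 + 42 + 41 + 40 + 39 + 38 + 37 + 36 + 35 + 34 + 33 + 32 + 31 + 30 + 29 + 28 + 27 + 26 + 25 + 24 + 23 + 22 + 21 + 20 + 19 + 18 + 17 + 16 + 15 + 14 + 13 + 12 + 11 + 10 + 9 + 8 + 7 + 6 + 5 + 4 + 3 + 2 + 1 + total(0)
= 88 + 87 + 86 + 85 + 84 + 83 + 82 + 81 + 80 + 79 + 78 + 77 + 76 + 75 + 74 + 73 + 72 + 71 + 70 + 69 + 68 + 67 + 66 + 65 + 64 + 63 + 62 + 61 + 60 + 59 + 58 + 57 + 56 + 55 + 54 + 53 + 52 + 51 + 50 + 49 + 48 + 47 + 46 + 45 + 44 + 43 + 42 + 41 + 40 + 39 + 38 + 37 + 36 + 35 + 34 + 33 + 32 + 31 + 30 + 29 + 28 + 27 + 26 + 25 + 24 + 23 + 22 + 21 + 20 + 19 + 18 + 17 + 16 + 15 + 14 + 13 + 12 + 11 + 10 + 9 + 8 + 7 + 6 + 5 + 4 + 3 + 2 + 1 + 0
= 3916

3916


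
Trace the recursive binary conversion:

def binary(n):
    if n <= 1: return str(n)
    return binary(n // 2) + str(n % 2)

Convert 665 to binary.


binary(665) = binary(332) + '1'
binary(332) = binary(166) + '0'
binary(166) = binary(83) + '0'
binary(83) = binary(41) + '1'
binary(41) = binary(20) + '1'
binary(20) = binary(10) + '0'
binary(10) = binary(5) + '0'
binary(5) = binary(2) + '1'
binary(2) = binary(1) + '0'
binary(1) = '1'  (base case)
Concatenating: '1' + '0' + '1' + '0' + '0' + '1' + '1' + '0' + '0' + '1' = '1010011001'

1010011001


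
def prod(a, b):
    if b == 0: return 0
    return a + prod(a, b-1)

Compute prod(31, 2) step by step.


prod(31, 2) = 31 + prod(31, 1)
prod(31, 1) = 31 + prod(31, 0)
prod(31, 0) = 0  (base case)
Total: 31 + 31 + 0 = 62

62


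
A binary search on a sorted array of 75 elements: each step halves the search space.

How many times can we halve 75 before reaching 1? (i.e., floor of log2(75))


75 / 2 = 37
37 / 2 = 18
18 / 2 = 9
9 / 2 = 4
4 / 2 = 2
2 / 2 = 1
Reached 1 after 6 halvings

6


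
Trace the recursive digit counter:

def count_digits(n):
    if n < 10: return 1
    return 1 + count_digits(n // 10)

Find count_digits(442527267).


count_digits(442527267) = 1 + count_digits(44252726)
count_digits(44252726) = 1 + count_digits(4425272)
count_digits(4425272) = 1 + count_digits(442527)
count_digits(442527) = 1 + count_digits(44252)
count_digits(44252) = 1 + count_digits(4425)
count_digits(4425) = 1 + count_digits(442)
count_digits(442) = 1 + count_digits(44)
count_digits(44) = 1 + count_digits(4)
count_digits(4) = 1  (base case: 4 < 10)
Unwinding: 1 + 1 + 1 + 1 + 1 + 1 + 1 + 1 + 1 = 9

9


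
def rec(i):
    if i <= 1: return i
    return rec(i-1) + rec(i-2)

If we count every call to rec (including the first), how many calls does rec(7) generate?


Let C(n) = total calls for rec(n)
C(0) = 1, C(1) = 1
C(2) = 1 + C(1) + C(0) = 1 + 1 + 1 = 3
C(3) = 1 + C(2) + C(1) = 1 + 3 + 1 = 5
C(4) = 1 + C(3) + C(2) = 1 + 5 + 3 = 9
C(5) = 1 + C(4) + C(3) = 1 + 9 + 5 = 15
C(6) = 1 + C(5) + C(4) = 1 + 15 + 9 = 25
C(7) = 1 + C(6) + C(5) = 1 + 25 + 15 = 41

41


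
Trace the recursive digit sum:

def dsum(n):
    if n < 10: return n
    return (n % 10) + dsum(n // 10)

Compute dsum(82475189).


dsum(82475189) = 9 + dsum(8247518)
dsum(8247518) = 8 + dsum(824751)
dsum(824751) = 1 + dsum(82475)
dsum(82475) = 5 + dsum(8247)
dsum(8247) = 7 + dsum(824)
dsum(824) = 4 + dsum(82)
dsum(82) = 2 + dsum(8)
dsum(8) = 8  (base case)
Total: 9 + 8 + 1 + 5 + 7 + 4 + 2 + 8 = 44

44


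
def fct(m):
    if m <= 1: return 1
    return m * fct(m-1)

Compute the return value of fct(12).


fct(12)
= 12 * fct(11)
= 12 * 11 * fct(10)
= 12 * 11 * 10 * fct(9)
= 12 * 11 * 10 * 9 * fct(8)
= 12 * 11 * 10 * 9 * 8 * fct(7)
= 12 * 11 * 10 * 9 * 8 * 7 * fct(6)
= 12 * 11 * 10 * 9 * 8 * 7 * 6 * fct(5)
= 12 * 11 * 10 * 9 * 8 * 7 * 6 * 5 * fct(4)
= 12 * 11 * 10 * 9 * 8 * 7 * 6 * 5 * 4 * fct(3)
= 12 * 11 * 10 * 9 * 8 * 7 * 6 * 5 * 4 * 3 * fct(2)
= 12 * 11 * 10 * 9 * 8 * 7 * 6 * 5 * 4 * 3 * 2 * fct(1)
= 12 * 11 * 10 * 9 * 8 * 7 * 6 * 5 * 4 * 3 * 2 * 1
= 479001600

479001600


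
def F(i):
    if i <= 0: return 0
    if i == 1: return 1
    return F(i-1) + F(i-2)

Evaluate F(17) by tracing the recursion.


Computing F(17) bottom-up:
F(0) = 0
F(1) = 1
F(2) = F(1) + F(0) = 1 + 0 = 1
F(3) = F(2) + F(1) = 1 + 1 = 2
F(4) = F(3) + F(2) = 2 + 1 = 3
F(5) = F(4) + F(3) = 3 + 2 = 5
F(6) = F(5) + F(4) = 5 + 3 = 8
F(7) = F(6) + F(5) = 8 + 5 = 13
F(8) = F(7) + F(6) = 13 + 8 = 21
F(9) = F(8) + F(7) = 21 + 13 = 34
F(10) = F(9) + F(8) = 34 + 21 = 55
F(11) = F(10) + F(9) = 55 + 34 = 89
F(12) = F(11) + F(10) = 89 + 55 = 144
F(13) = F(12) + F(11) = 144 + 89 = 233
F(14) = F(13) + F(12) = 233 + 144 = 377
F(15) = F(14) + F(13) = 377 + 233 = 610
F(16) = F(15) + F(14) = 610 + 377 = 987
F(17) = F(16) + F(15) = 987 + 610 = 1597

1597


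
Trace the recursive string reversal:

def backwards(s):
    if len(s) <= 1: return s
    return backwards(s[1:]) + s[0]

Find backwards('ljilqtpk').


backwards('ljilqtpk') = backwards('jilqtpk') + 'l'
backwards('jilqtpk') = backwards('ilqtpk') + 'j'
backwards('ilqtpk') = backwards('lqtpk') + 'i'
backwards('lqtpk') = backwards('qtpk') + 'l'
backwards('qtpk') = backwards('tpk') + 'q'
backwards('tpk') = backwards('pk') + 't'
backwards('pk') = backwards('k') + 'p'
backwards('k') = 'k'  (base case)
Concatenating: 'k' + 'p' + 't' + 'q' + 'l' + 'i' + 'j' + 'l' = 'kptqlijl'

kptqlijl


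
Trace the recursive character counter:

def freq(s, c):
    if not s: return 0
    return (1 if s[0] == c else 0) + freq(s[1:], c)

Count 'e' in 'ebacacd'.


s[0]='e' == 'e' -> 1
s[0]='b' != 'e' -> 0
s[0]='a' != 'e' -> 0
s[0]='c' != 'e' -> 0
s[0]='a' != 'e' -> 0
s[0]='c' != 'e' -> 0
s[0]='d' != 'e' -> 0
Sum: 1 + 0 + 0 + 0 + 0 + 0 + 0 = 1

1


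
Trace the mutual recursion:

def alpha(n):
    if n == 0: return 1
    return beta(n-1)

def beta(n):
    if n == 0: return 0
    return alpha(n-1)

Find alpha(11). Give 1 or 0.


alpha(11) = beta(10)
beta(10) = alpha(9)
alpha(9) = beta(8)
beta(8) = alpha(7)
alpha(7) = beta(6)
beta(6) = alpha(5)
alpha(5) = beta(4)
beta(4) = alpha(3)
alpha(3) = beta(2)
beta(2) = alpha(1)
alpha(1) = beta(0)
beta(0) = 0  (base case)
Result: 0

0


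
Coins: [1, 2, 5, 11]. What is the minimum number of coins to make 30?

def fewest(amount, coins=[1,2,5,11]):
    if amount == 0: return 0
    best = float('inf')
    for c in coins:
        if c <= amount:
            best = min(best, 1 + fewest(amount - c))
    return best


Building up with DP:
fewest(0) = 0
fewest(1) = min(1+fewest(0)=1+0=1) = 1
fewest(2) = min(1+fewest(1)=1+1=2, 1+fewest(0)=1+0=1) = 1
fewest(3) = min(1+fewest(2)=1+1=2, 1+fewest(1)=1+1=2) = 2
fewest(4) = min(1+fewest(3)=1+2=3, 1+fewest(2)=1+1=2) = 2
fewest(5) = min(1+fewest(4)=1+2=3, 1+fewest(3)=1+2=3, 1+fewest(0)=1+0=1) = 1
fewest(6) = min(1+fewest(5)=1+1=2, 1+fewest(4)=1+2=3, 1+fewest(1)=1+1=2) = 2
fewest(7) = min(1+fewest(6)=1+2=3, 1+fewest(5)=1+1=2, 1+fewest(2)=1+1=2) = 2
fewest(8) = min(1+fewest(7)=1+2=3, 1+fewest(6)=1+2=3, 1+fewest(3)=1+2=3) = 3
fewest(9) = min(1+fewest(8)=1+3=4, 1+fewest(7)=1+2=3, 1+fewest(4)=1+2=3) = 3
fewest(10) = min(1+fewest(9)=1+3=4, 1+fewest(8)=1+3=4, 1+fewest(5)=1+1=2) = 2
fewest(11) = min(1+fewest(10)=1+2=3, 1+fewest(9)=1+3=4, 1+fewest(6)=1+2=3, 1+fewest(0)=1+0=1) = 1
fewest(12) = min(1+fewest(11)=1+1=2, 1+fewest(10)=1+2=3, 1+fewest(7)=1+2=3, 1+fewest(1)=1+1=2) = 2
fewest(13) = min(1+fewest(12)=1+2=3, 1+fewest(11)=1+1=2, 1+fewest(8)=1+3=4, 1+fewest(2)=1+1=2) = 2
fewest(14) = min(1+fewest(13)=1+2=3, 1+fewest(12)=1+2=3, 1+fewest(9)=1+3=4, 1+fewest(3)=1+2=3) = 3
fewest(15) = min(1+fewest(14)=1+3=4, 1+fewest(13)=1+2=3, 1+fewest(10)=1+2=3, 1+fewest(4)=1+2=3) = 3
fewest(16) = min(1+fewest(15)=1+3=4, 1+fewest(14)=1+3=4, 1+fewest(11)=1+1=2, 1+fewest(5)=1+1=2) = 2
fewest(17) = min(1+fewest(16)=1+2=3, 1+fewest(15)=1+3=4, 1+fewest(12)=1+2=3, 1+fewest(6)=1+2=3) = 3
fewest(18) = min(1+fewest(17)=1+3=4, 1+fewest(16)=1+2=3, 1+fewest(13)=1+2=3, 1+fewest(7)=1+2=3) = 3
fewest(19) = min(1+fewest(18)=1+3=4, 1+fewest(17)=1+3=4, 1+fewest(14)=1+3=4, 1+fewest(8)=1+3=4) = 4
fewest(20) = min(1+fewest(19)=1+4=5, 1+fewest(18)=1+3=4, 1+fewest(15)=1+3=4, 1+fewest(9)=1+3=4) = 4
fewest(21) = min(1+fewest(20)=1+4=5, 1+fewest(19)=1+4=5, 1+fewest(16)=1+2=3, 1+fewest(10)=1+2=3) = 3
fewest(22) = min(1+fewest(21)=1+3=4, 1+fewest(20)=1+4=5, 1+fewest(17)=1+3=4, 1+fewest(11)=1+1=2) = 2
fewest(23) = min(1+fewest(22)=1+2=3, 1+fewest(21)=1+3=4, 1+fewest(18)=1+3=4, 1+fewest(12)=1+2=3) = 3
fewest(24) = min(1+fewest(23)=1+3=4, 1+fewest(22)=1+2=3, 1+fewest(19)=1+4=5, 1+fewest(13)=1+2=3) = 3
fewest(25) = min(1+fewest(24)=1+3=4, 1+fewest(23)=1+3=4, 1+fewest(20)=1+4=5, 1+fewest(14)=1+3=4) = 4
fewest(26) = min(1+fewest(25)=1+4=5, 1+fewest(24)=1+3=4, 1+fewest(21)=1+3=4, 1+fewest(15)=1+3=4) = 4
fewest(27) = min(1+fewest(26)=1+4=5, 1+fewest(25)=1+4=5, 1+fewest(22)=1+2=3, 1+fewest(16)=1+2=3) = 3
fewest(28) = min(1+fewest(27)=1+3=4, 1+fewest(26)=1+4=5, 1+fewest(23)=1+3=4, 1+fewest(17)=1+3=4) = 4
fewest(29) = min(1+fewest(28)=1+4=5, 1+fewest(27)=1+3=4, 1+fewest(24)=1+3=4, 1+fewest(18)=1+3=4) = 4
fewest(30) = min(1+fewest(29)=1+4=5, 1+fewest(28)=1+4=5, 1+fewest(25)=1+4=5, 1+fewest(19)=1+4=5) = 5

5


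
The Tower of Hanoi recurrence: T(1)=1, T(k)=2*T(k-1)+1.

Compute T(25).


T(25) = 2 * T(24) + 1
T(24) = 2 * T(23) + 1
T(23) = 2 * T(22) + 1
T(22) = 2 * T(21) + 1
T(21) = 2 * T(20) + 1
T(20) = 2 * T(19) + 1
T(19) = 2 * T(18) + 1
T(18) = 2 * T(17) + 1
T(17) = 2 * T(16) + 1
T(16) = 2 * T(15) + 1
T(15) = 2 * T(14) + 1
T(14) = 2 * T(13) + 1
T(13) = 2 * T(12) + 1
T(12) = 2 * T(11) + 1
T(11) = 2 * T(10) + 1
T(10) = 2 * T(9) + 1
T(9) = 2 * T(8) + 1
T(8) = 2 * T(7) + 1
T(7) = 2 * T(6) + 1
T(6) = 2 * T(5) + 1
T(5) = 2 * T(4) + 1
T(4) = 2 * T(3) + 1
T(3) = 2 * T(2) + 1
T(2) = 2 * T(1) + 1
T(1) = 1  (base case)
T(2) = 2 * 1 + 1 = 3
T(3) = 2 * 3 + 1 = 7
T(4) = 2 * 7 + 1 = 15
T(5) = 2 * 15 + 1 = 31
T(6) = 2 * 31 + 1 = 63
T(7) = 2 * 63 + 1 = 127
T(8) = 2 * 127 + 1 = 255
T(9) = 2 * 255 + 1 = 511
T(10) = 2 * 511 + 1 = 1023
T(11) = 2 * 1023 + 1 = 2047
T(12) = 2 * 2047 + 1 = 4095
T(13) = 2 * 4095 + 1 = 8191
T(14) = 2 * 8191 + 1 = 16383
T(15) = 2 * 16383 + 1 = 32767
T(16) = 2 * 32767 + 1 = 65535
T(17) = 2 * 65535 + 1 = 131071
T(18) = 2 * 131071 + 1 = 262143
T(19) = 2 * 262143 + 1 = 524287
T(20) = 2 * 524287 + 1 = 1048575
T(21) = 2 * 1048575 + 1 = 2097151
T(22) = 2 * 2097151 + 1 = 4194303
T(23) = 2 * 4194303 + 1 = 8388607
T(24) = 2 * 8388607 + 1 = 16777215
T(25) = 2 * 16777215 + 1 = 33554431

33554431


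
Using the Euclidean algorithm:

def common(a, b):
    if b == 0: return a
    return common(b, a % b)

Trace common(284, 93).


common(284, 93) = common(93, 5)
common(93, 5) = common(5, 3)
common(5, 3) = common(3, 2)
common(3, 2) = common(2, 1)
common(2, 1) = common(1, 0)
common(1, 0) = 1  (base case)

1


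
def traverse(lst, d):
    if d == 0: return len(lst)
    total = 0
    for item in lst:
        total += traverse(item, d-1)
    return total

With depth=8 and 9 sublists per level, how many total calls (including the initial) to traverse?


At depth 0 (root): 1 call
At depth 1: each of 1 parents calls traverse on 9 children = 9 calls
At depth 2: each of 9 parents calls traverse on 9 children = 81 calls
At depth 3: each of 81 parents calls traverse on 9 children = 729 calls
At depth 4: each of 729 parents calls traverse on 9 children = 6561 calls
At depth 5: each of 6561 parents calls traverse on 9 children = 59049 calls
At depth 6: each of 59049 parents calls traverse on 9 children = 531441 calls
At depth 7: each of 531441 parents calls traverse on 9 children = 4782969 calls
At depth 8: each of 4782969 parents calls traverse on 9 children = 43046721 calls
Total: 1 + 9 + 81 + 729 + 6561 + 59049 + 531441 + 4782969 + 43046721 = 48427561

48427561


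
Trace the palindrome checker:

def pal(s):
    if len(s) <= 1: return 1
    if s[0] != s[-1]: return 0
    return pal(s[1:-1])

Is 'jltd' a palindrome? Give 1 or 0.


pal('jltd'): s[0]='j' != s[-1]='d' -> return 0
Result: 0 (not a palindrome)

0


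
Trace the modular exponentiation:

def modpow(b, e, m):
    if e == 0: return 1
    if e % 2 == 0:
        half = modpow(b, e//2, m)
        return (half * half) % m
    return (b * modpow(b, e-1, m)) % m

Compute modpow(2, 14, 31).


modpow(2, 14, 31): e is even, compute modpow(2, 7, 31)
  modpow(2, 7, 31): e is odd, compute modpow(2, 6, 31)
    modpow(2, 6, 31): e is even, compute modpow(2, 3, 31)
      modpow(2, 3, 31): e is odd, compute modpow(2, 2, 31)
        modpow(2, 2, 31): e is even, compute modpow(2, 1, 31)
          modpow(2, 1, 31): e is odd, compute modpow(2, 0, 31)
          modpow(2, 0, 31) = 1
          (2 * 1) % 31 = 2
        half=2, (2*2) % 31 = 4
      (2 * 4) % 31 = 8
    half=8, (8*8) % 31 = 2
  (2 * 2) % 31 = 4
half=4, (4*4) % 31 = 16

16


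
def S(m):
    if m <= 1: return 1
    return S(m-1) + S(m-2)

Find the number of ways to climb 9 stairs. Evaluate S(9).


Building up from base cases:
S(0) = 1
S(1) = 1
S(2) = S(1) + S(0) = 1 + 1 = 2
S(3) = S(2) + S(1) = 2 + 1 = 3
S(4) = S(3) + S(2) = 3 + 2 = 5
S(5) = S(4) + S(3) = 5 + 3 = 8
S(6) = S(5) + S(4) = 8 + 5 = 13
S(7) = S(6) + S(5) = 13 + 8 = 21
S(8) = S(7) + S(6) = 21 + 13 = 34
S(9) = S(8) + S(7) = 34 + 21 = 55

55


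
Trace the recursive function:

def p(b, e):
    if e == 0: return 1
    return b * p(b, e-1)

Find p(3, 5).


p(3, 5)
= 3 * p(3, 4)
= 3 * 3 * p(3, 3)
= 3 * 3 * 3 * p(3, 2)
= 3 * 3 * 3 * 3 * p(3, 1)
= 3 * 3 * 3 * 3 * 3 * p(3, 0)
= 3 * 3 * 3 * 3 * 3 * 1
= 243

243


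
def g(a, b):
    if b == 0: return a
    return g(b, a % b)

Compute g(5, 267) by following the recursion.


g(5, 267) = g(267, 5)
g(267, 5) = g(5, 2)
g(5, 2) = g(2, 1)
g(2, 1) = g(1, 0)
g(1, 0) = 1  (base case)

1


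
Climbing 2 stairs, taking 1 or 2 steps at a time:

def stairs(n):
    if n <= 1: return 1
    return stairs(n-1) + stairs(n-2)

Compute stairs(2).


Building up from base cases:
stairs(0) = 1
stairs(1) = 1
stairs(2) = stairs(1) + stairs(0) = 1 + 1 = 2

2


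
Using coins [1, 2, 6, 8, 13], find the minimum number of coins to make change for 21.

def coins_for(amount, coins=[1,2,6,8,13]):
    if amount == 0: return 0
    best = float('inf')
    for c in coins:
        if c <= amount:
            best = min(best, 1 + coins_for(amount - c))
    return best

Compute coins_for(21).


Building up with DP:
coins_for(0) = 0
coins_for(1) = min(1+coins_for(0)=1+0=1) = 1
coins_for(2) = min(1+coins_for(1)=1+1=2, 1+coins_for(0)=1+0=1) = 1
coins_for(3) = min(1+coins_for(2)=1+1=2, 1+coins_for(1)=1+1=2) = 2
coins_for(4) = min(1+coins_for(3)=1+2=3, 1+coins_for(2)=1+1=2) = 2
coins_for(5) = min(1+coins_for(4)=1+2=3, 1+coins_for(3)=1+2=3) = 3
coins_for(6) = min(1+coins_for(5)=1+3=4, 1+coins_for(4)=1+2=3, 1+coins_for(0)=1+0=1) = 1
coins_for(7) = min(1+coins_for(6)=1+1=2, 1+coins_for(5)=1+3=4, 1+coins_for(1)=1+1=2) = 2
coins_for(8) = min(1+coins_for(7)=1+2=3, 1+coins_for(6)=1+1=2, 1+coins_for(2)=1+1=2, 1+coins_for(0)=1+0=1) = 1
coins_for(9) = min(1+coins_for(8)=1+1=2, 1+coins_for(7)=1+2=3, 1+coins_for(3)=1+2=3, 1+coins_for(1)=1+1=2) = 2
coins_for(10) = min(1+coins_for(9)=1+2=3, 1+coins_for(8)=1+1=2, 1+coins_for(4)=1+2=3, 1+coins_for(2)=1+1=2) = 2
coins_for(11) = min(1+coins_for(10)=1+2=3, 1+coins_for(9)=1+2=3, 1+coins_for(5)=1+3=4, 1+coins_for(3)=1+2=3) = 3
coins_for(12) = min(1+coins_for(11)=1+3=4, 1+coins_for(10)=1+2=3, 1+coins_for(6)=1+1=2, 1+coins_for(4)=1+2=3) = 2
coins_for(13) = min(1+coins_for(12)=1+2=3, 1+coins_for(11)=1+3=4, 1+coins_for(7)=1+2=3, 1+coins_for(5)=1+3=4, 1+coins_for(0)=1+0=1) = 1
coins_for(14) = min(1+coins_for(13)=1+1=2, 1+coins_for(12)=1+2=3, 1+coins_for(8)=1+1=2, 1+coins_for(6)=1+1=2, 1+coins_for(1)=1+1=2) = 2
coins_for(15) = min(1+coins_for(14)=1+2=3, 1+coins_for(13)=1+1=2, 1+coins_for(9)=1+2=3, 1+coins_for(7)=1+2=3, 1+coins_for(2)=1+1=2) = 2
coins_for(16) = min(1+coins_for(15)=1+2=3, 1+coins_for(14)=1+2=3, 1+coins_for(10)=1+2=3, 1+coins_for(8)=1+1=2, 1+coins_for(3)=1+2=3) = 2
coins_for(17) = min(1+coins_for(16)=1+2=3, 1+coins_for(15)=1+2=3, 1+coins_for(11)=1+3=4, 1+coins_for(9)=1+2=3, 1+coins_for(4)=1+2=3) = 3
coins_for(18) = min(1+coins_for(17)=1+3=4, 1+coins_for(16)=1+2=3, 1+coins_for(12)=1+2=3, 1+coins_for(10)=1+2=3, 1+coins_for(5)=1+3=4) = 3
coins_for(19) = min(1+coins_for(18)=1+3=4, 1+coins_for(17)=1+3=4, 1+coins_for(13)=1+1=2, 1+coins_for(11)=1+3=4, 1+coins_for(6)=1+1=2) = 2
coins_for(20) = min(1+coins_for(19)=1+2=3, 1+coins_for(18)=1+3=4, 1+coins_for(14)=1+2=3, 1+coins_for(12)=1+2=3, 1+coins_for(7)=1+2=3) = 3
coins_for(21) = min(1+coins_for(20)=1+3=4, 1+coins_for(19)=1+2=3, 1+coins_for(15)=1+2=3, 1+coins_for(13)=1+1=2, 1+coins_for(8)=1+1=2) = 2

2


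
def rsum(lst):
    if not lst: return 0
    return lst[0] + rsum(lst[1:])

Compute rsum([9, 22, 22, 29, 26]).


rsum([9, 22, 22, 29, 26]) = 9 + rsum([22, 22, 29, 26])
rsum([22, 22, 29, 26]) = 22 + rsum([22, 29, 26])
rsum([22, 29, 26]) = 22 + rsum([29, 26])
rsum([29, 26]) = 29 + rsum([26])
rsum([26]) = 26 + rsum([])
rsum([]) = 0  (base case)
Total: 9 + 22 + 22 + 29 + 26 + 0 = 108

108


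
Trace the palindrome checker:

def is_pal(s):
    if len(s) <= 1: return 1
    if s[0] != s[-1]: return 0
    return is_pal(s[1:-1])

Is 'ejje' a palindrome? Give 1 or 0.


is_pal('ejje'): s[0]='e' == s[-1]='e' -> check is_pal('jj')
is_pal('jj'): s[0]='j' == s[-1]='j' -> check is_pal('')
is_pal(''): len <= 1 -> return 1  (base case)
Result: 1 (palindrome)

1


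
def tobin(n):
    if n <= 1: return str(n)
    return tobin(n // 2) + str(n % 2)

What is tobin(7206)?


tobin(7206) = tobin(3603) + '0'
tobin(3603) = tobin(1801) + '1'
tobin(1801) = tobin(900) + '1'
tobin(900) = tobin(450) + '0'
tobin(450) = tobin(225) + '0'
tobin(225) = tobin(112) + '1'
tobin(112) = tobin(56) + '0'
tobin(56) = tobin(28) + '0'
tobin(28) = tobin(14) + '0'
tobin(14) = tobin(7) + '0'
tobin(7) = tobin(3) + '1'
tobin(3) = tobin(1) + '1'
tobin(1) = '1'  (base case)
Concatenating: '1' + '1' + '1' + '0' + '0' + '0' + '0' + '1' + '0' + '0' + '1' + '1' + '0' = '1110000100110'

1110000100110


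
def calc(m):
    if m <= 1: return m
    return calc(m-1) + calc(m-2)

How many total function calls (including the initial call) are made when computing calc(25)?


Let C(n) = total calls for calc(n)
C(0) = 1, C(1) = 1
C(2) = 1 + C(1) + C(0) = 1 + 1 + 1 = 3
C(3) = 1 + C(2) + C(1) = 1 + 3 + 1 = 5
C(4) = 1 + C(3) + C(2) = 1 + 5 + 3 = 9
C(5) = 1 + C(4) + C(3) = 1 + 9 + 5 = 15
C(6) = 1 + C(5) + C(4) = 1 + 15 + 9 = 25
C(7) = 1 + C(6) + C(5) = 1 + 25 + 15 = 41
C(8) = 1 + C(7) + C(6) = 1 + 41 + 25 = 67
C(9) = 1 + C(8) + C(7) = 1 + 67 + 41 = 109
C(10) = 1 + C(9) + C(8) = 1 + 109 + 67 = 177
C(11) = 1 + C(10) + C(9) = 1 + 177 + 109 = 287
C(12) = 1 + C(11) + C(10) = 1 + 287 + 177 = 465
C(13) = 1 + C(12) + C(11) = 1 + 465 + 287 = 753
C(14) = 1 + C(13) + C(12) = 1 + 753 + 465 = 1219
C(15) = 1 + C(14) + C(13) = 1 + 1219 + 753 = 1973
C(16) = 1 + C(15) + C(14) = 1 + 1973 + 1219 = 3193
C(17) = 1 + C(16) + C(15) = 1 + 3193 + 1973 = 5167
C(18) = 1 + C(17) + C(16) = 1 + 5167 + 3193 = 8361
C(19) = 1 + C(18) + C(17) = 1 + 8361 + 5167 = 13529
C(20) = 1 + C(19) + C(18) = 1 + 13529 + 8361 = 21891
C(21) = 1 + C(20) + C(19) = 1 + 21891 + 13529 = 35421
C(22) = 1 + C(21) + C(20) = 1 + 35421 + 21891 = 57313
C(23) = 1 + C(22) + C(21) = 1 + 57313 + 35421 = 92735
C(24) = 1 + C(23) + C(22) = 1 + 92735 + 57313 = 150049
C(25) = 1 + C(24) + C(23) = 1 + 150049 + 92735 = 242785

242785


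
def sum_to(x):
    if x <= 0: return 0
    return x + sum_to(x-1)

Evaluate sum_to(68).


sum_to(68)
= 68 + 67 + 66 + 65 + 64 + 63 + 62 + 61 + 60 + 59 + 58 + 57 + 56 + 55 + 54 + 53 + 52 + 51 + 50 + 49 + 48 + 47 + 46 + 45 + 44 + 43 + 42 + 41 + 40 + 39 + 38 + 37 + 36 + 35 + 34 + 33 + 32 + 31 + 30 + 29 + 28 + 27 + 26 + 25 + 24 + 23 + 22 + 21 + 20 + 19 + 18 + 17 + 16 + 15 + 14 + 13 + 12 + 11 + 10 + 9 + 8 + 7 + 6 + 5 + 4 + 3 + 2 + 1 + sum_to(0)
= 68 + 67 + 66 + 65 + 64 + 63 + 62 + 61 + 60 + 59 + 58 + 57 + 56 + 55 + 54 + 53 + 52 + 51 + 50 + 49 + 48 + 47 + 46 + 45 + 44 + 43 + 42 + 41 + 40 + 39 + 38 + 37 + 36 + 35 + 34 + 33 + 32 + 31 + 30 + 29 + 28 + 27 + 26 + 25 + 24 + 23 + 22 + 21 + 20 + 19 + 18 + 17 + 16 + 15 + 14 + 13 + 12 + 11 + 10 + 9 + 8 + 7 + 6 + 5 + 4 + 3 + 2 + 1 + 0
= 2346

2346


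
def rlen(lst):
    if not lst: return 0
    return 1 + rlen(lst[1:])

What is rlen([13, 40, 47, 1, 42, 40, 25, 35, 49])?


rlen([13, 40, 47, 1, 42, 40, 25, 35, 49]) = 1 + rlen([40, 47, 1, 42, 40, 25, 35, 49])
rlen([40, 47, 1, 42, 40, 25, 35, 49]) = 1 + rlen([47, 1, 42, 40, 25, 35, 49])
rlen([47, 1, 42, 40, 25, 35, 49]) = 1 + rlen([1, 42, 40, 25, 35, 49])
rlen([1, 42, 40, 25, 35, 49]) = 1 + rlen([42, 40, 25, 35, 49])
rlen([42, 40, 25, 35, 49]) = 1 + rlen([40, 25, 35, 49])
rlen([40, 25, 35, 49]) = 1 + rlen([25, 35, 49])
rlen([25, 35, 49]) = 1 + rlen([35, 49])
rlen([35, 49]) = 1 + rlen([49])
rlen([49]) = 1 + rlen([])
rlen([]) = 0  (base case)
Unwinding: 1 + 1 + 1 + 1 + 1 + 1 + 1 + 1 + 1 + 0 = 9

9


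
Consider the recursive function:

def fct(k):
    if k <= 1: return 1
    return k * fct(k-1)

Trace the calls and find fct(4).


fct(4)
= 4 * fct(3)
= 4 * 3 * fct(2)
= 4 * 3 * 2 * fct(1)
= 4 * 3 * 2 * 1
= 24

24


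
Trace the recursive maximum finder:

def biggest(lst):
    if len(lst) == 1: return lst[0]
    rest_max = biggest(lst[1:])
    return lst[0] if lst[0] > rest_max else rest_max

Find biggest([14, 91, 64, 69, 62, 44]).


biggest([14, 91, 64, 69, 62, 44]): compare 14 with biggest([91, 64, 69, 62, 44])
biggest([91, 64, 69, 62, 44]): compare 91 with biggest([64, 69, 62, 44])
biggest([64, 69, 62, 44]): compare 64 with biggest([69, 62, 44])
biggest([69, 62, 44]): compare 69 with biggest([62, 44])
biggest([62, 44]): compare 62 with biggest([44])
biggest([44]) = 44  (base case)
Compare 62 with 44 -> 62
Compare 69 with 62 -> 69
Compare 64 with 69 -> 69
Compare 91 with 69 -> 91
Compare 14 with 91 -> 91

91


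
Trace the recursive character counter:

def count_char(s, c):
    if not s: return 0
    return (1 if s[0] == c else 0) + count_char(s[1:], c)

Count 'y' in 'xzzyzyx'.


s[0]='x' != 'y' -> 0
s[0]='z' != 'y' -> 0
s[0]='z' != 'y' -> 0
s[0]='y' == 'y' -> 1
s[0]='z' != 'y' -> 0
s[0]='y' == 'y' -> 1
s[0]='x' != 'y' -> 0
Sum: 0 + 0 + 0 + 1 + 0 + 1 + 0 = 2

2


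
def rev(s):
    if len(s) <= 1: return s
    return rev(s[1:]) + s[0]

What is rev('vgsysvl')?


rev('vgsysvl') = rev('gsysvl') + 'v'
rev('gsysvl') = rev('sysvl') + 'g'
rev('sysvl') = rev('ysvl') + 's'
rev('ysvl') = rev('svl') + 'y'
rev('svl') = rev('vl') + 's'
rev('vl') = rev('l') + 'v'
rev('l') = 'l'  (base case)
Concatenating: 'l' + 'v' + 's' + 'y' + 's' + 'g' + 'v' = 'lvsysgv'

lvsysgv


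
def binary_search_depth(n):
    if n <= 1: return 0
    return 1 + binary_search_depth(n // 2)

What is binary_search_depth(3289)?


3289 / 2 = 1644
1644 / 2 = 822
822 / 2 = 411
411 / 2 = 205
205 / 2 = 102
102 / 2 = 51
51 / 2 = 25
25 / 2 = 12
12 / 2 = 6
6 / 2 = 3
3 / 2 = 1
Reached 1 after 11 halvings

11


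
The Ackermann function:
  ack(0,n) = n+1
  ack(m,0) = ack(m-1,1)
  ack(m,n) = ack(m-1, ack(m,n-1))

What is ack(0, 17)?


ack(0, 17) = 18
Result: ack(0, 17) = 18

18


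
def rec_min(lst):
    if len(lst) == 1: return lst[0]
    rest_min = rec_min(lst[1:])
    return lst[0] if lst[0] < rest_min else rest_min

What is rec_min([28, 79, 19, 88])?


rec_min([28, 79, 19, 88]): compare 28 with rec_min([79, 19, 88])
rec_min([79, 19, 88]): compare 79 with rec_min([19, 88])
rec_min([19, 88]): compare 19 with rec_min([88])
rec_min([88]) = 88  (base case)
Compare 19 with 88 -> 19
Compare 79 with 19 -> 19
Compare 28 with 19 -> 19

19


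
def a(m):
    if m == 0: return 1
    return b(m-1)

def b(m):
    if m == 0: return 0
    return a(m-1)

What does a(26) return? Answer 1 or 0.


a(26) = b(25)
b(25) = a(24)
a(24) = b(23)
b(23) = a(22)
a(22) = b(21)
b(21) = a(20)
a(20) = b(19)
b(19) = a(18)
a(18) = b(17)
b(17) = a(16)
a(16) = b(15)
b(15) = a(14)
a(14) = b(13)
b(13) = a(12)
a(12) = b(11)
b(11) = a(10)
a(10) = b(9)
b(9) = a(8)
a(8) = b(7)
b(7) = a(6)
a(6) = b(5)
b(5) = a(4)
a(4) = b(3)
b(3) = a(2)
a(2) = b(1)
b(1) = a(0)
a(0) = 1  (base case)
Result: 1

1


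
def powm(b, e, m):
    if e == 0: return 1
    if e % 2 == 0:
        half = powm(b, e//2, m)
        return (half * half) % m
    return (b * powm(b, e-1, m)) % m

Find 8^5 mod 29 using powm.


powm(8, 5, 29): e is odd, compute powm(8, 4, 29)
  powm(8, 4, 29): e is even, compute powm(8, 2, 29)
    powm(8, 2, 29): e is even, compute powm(8, 1, 29)
      powm(8, 1, 29): e is odd, compute powm(8, 0, 29)
        powm(8, 0, 29) = 1
      (8 * 1) % 29 = 8
    half=8, (8*8) % 29 = 6
  half=6, (6*6) % 29 = 7
(8 * 7) % 29 = 27

27
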